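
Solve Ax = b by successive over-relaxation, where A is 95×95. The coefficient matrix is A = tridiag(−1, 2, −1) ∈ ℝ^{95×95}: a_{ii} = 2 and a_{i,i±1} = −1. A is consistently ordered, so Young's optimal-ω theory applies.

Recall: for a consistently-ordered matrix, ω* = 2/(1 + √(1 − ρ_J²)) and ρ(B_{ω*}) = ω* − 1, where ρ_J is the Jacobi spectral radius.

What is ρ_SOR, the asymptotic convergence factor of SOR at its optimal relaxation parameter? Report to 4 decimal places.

With n=95, ρ(Jacobi) = cos(π/96) = 0.9995.
√(1−ρ_J²) = |sin(π/96)| = 0.03272
[ω*] 2 ÷ (1 + 0.03272) = 2 ÷ 1.03272 = 1.9366.
Hence ρ(B_{ω*}) = 1.9366 − 1 = 0.9366.

ρ_SOR = 0.9366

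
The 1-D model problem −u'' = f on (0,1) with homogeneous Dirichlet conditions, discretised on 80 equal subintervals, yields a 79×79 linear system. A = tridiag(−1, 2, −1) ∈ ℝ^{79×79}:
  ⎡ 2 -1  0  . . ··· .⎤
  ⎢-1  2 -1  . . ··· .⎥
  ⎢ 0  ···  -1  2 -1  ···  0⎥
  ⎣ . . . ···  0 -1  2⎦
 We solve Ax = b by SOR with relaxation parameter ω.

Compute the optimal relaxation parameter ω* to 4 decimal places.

B_J for the 79×79 system has eigenvalues cos(kπ/80); ρ_J = cos(π/80) = 0.9992.
√(1−ρ_J²) simplifies to sin(π/80) = 0.03926.
ω* = 2 / (1 + 0.03926) = 2 / 1.03926 ≈ 1.9244.
ρ_SOR = ω* − 1 ≈ 0.9244.

ω* = 1.9244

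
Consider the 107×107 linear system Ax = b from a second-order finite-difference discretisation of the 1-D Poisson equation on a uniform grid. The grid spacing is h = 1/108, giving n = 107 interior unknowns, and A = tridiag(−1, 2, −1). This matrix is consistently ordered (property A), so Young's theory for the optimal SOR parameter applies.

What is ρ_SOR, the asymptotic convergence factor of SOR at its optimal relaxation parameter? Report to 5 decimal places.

ρ_SOR = 0.94347

spectrum of D⁻¹(L+U) = {cos(kπ/108) : 1≤k≤107}; ρ_J = cos(π/108) = 0.99958.
√(1−ρ_J²) = |sin(π/108)| = 0.029085
ω* = 2/(1+0.029085) = 1.94347
[ρ_SOR] ω* − 1 = 0.94347.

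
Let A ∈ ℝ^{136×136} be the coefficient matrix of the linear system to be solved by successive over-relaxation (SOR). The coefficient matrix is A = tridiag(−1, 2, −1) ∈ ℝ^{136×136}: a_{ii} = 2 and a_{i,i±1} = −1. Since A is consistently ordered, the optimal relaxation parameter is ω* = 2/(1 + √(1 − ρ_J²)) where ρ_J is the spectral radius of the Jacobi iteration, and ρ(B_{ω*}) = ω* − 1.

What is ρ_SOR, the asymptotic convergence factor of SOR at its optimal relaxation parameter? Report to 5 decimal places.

ρ_SOR = 0.95517

B_J for the 136×136 system has eigenvalues cos(kπ/137); ρ_J = cos(π/137) = 0.99974.
√(1−ρ_J²) = |sin(π/137)| = 0.022929
ω* = 2 / (1 + 0.022929) = 2 / 1.022929 ≈ 1.95517.
[ρ_SOR] ω* − 1 = 0.95517.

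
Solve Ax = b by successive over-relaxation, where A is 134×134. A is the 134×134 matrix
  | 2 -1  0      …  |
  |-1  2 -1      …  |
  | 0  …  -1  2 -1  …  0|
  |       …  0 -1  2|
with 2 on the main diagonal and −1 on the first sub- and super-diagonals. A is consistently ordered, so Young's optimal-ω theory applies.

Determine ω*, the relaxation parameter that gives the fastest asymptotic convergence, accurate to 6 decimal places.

ω* = 1.954520

With n=134, ρ(Jacobi) = cos(π/135) = 0.999729.
√(1 − cos²(π/135)) = sin(π/135) ≈ 0.0232690.
Then 2/(1+√(1−ρ_J²)) = 2/(1+0.0232690); ω* = 2/1.0232690 = 1.954520.
ρ_SOR = ω* − 1 = 1.954520 − 1 = 0.954520.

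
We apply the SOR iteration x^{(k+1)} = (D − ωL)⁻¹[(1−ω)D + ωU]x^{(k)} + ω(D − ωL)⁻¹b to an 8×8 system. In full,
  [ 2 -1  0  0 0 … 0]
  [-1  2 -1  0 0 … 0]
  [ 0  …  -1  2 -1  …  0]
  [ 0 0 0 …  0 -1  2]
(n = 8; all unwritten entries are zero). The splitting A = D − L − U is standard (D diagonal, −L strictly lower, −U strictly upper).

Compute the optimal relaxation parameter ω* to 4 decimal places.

½·tridiag(1,0,1) at n=8: λ_k = cos(kπ/9); max |λ| at k=1 ⇒ ρ_J = cos(π/9) ≈ 0.9397.
√(1 − cos²(π/9)) = sin(π/9) ≈ 0.34202.
So ω* = 2/1.34202 = 1.4903 (Young).
ρ_SOR = ω* − 1 ≈ 0.4903.

ω* = 1.4903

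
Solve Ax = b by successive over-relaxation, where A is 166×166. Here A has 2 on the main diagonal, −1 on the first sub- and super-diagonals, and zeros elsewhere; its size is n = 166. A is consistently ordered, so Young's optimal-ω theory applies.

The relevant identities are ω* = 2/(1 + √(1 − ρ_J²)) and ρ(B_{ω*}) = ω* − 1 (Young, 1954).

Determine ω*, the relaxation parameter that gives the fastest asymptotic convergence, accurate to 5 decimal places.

ω* = 1.96307

ρ_J = max_k |cos(kπ/167)| = cos(π/167) = 0.99982
√(1 − cos²(π/167)) = sin(π/167) ≈ 0.018811.
ω* = 2/(1 + 0.018811) = 2/1.018811 = 1.96307.
ρ_SOR = ω* − 1 ≈ 0.96307.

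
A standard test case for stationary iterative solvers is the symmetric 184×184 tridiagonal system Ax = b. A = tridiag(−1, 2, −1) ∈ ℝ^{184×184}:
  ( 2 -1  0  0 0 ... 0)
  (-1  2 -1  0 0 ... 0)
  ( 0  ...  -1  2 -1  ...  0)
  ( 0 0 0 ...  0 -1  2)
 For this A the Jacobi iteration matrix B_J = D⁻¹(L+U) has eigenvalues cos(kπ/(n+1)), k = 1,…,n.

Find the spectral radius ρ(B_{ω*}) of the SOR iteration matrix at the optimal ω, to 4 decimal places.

ρ_SOR = 0.9666

½·tridiag(1,0,1) at n=184: λ_k = cos(kπ/185); max |λ| at k=1 ⇒ ρ_J = cos(π/185) ≈ 0.9999.
√(1 − cos²(π/185)) = sin(π/185) ≈ 0.01698.
So ω* = 2/1.01698 = 1.9666 (Young).
ρ_SOR = ω* − 1 ≈ 0.9666.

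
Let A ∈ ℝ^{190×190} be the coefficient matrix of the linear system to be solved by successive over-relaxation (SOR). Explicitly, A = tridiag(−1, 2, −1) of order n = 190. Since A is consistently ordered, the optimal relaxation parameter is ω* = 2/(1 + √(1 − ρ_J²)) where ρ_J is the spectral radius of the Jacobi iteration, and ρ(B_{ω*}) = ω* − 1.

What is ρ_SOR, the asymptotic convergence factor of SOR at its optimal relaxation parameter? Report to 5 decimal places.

ρ_SOR = 0.96764

½·tridiag(1,0,1) at n=190: λ_k = cos(kπ/191); max |λ| at k=1 ⇒ ρ_J = cos(π/191) ≈ 0.99986.
√(1−ρ_J²) = |sin(π/191)| = 0.016447
ω* = 2 / (1 + 0.016447) = 2 / 1.016447 ≈ 1.96764.
Hence ρ(B_{ω*}) = 1.96764 − 1 = 0.96764.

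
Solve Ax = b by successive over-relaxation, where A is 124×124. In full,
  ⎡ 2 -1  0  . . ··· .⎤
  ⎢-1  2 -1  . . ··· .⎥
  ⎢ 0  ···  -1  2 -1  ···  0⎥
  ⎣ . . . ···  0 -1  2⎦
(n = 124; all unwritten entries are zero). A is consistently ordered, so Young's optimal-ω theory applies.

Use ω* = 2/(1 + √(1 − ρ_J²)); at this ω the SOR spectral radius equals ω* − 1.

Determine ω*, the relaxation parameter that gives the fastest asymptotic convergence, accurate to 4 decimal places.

ω* = 1.9510

½·tridiag(1,0,1) at n=124: λ_k = cos(kπ/125); max |λ| at k=1 ⇒ ρ_J = cos(π/125) ≈ 0.9997.
√(1−ρ_J²) = |sin(π/125)| = 0.02513
Then 2/(1+√(1−ρ_J²)) = 2/(1+0.02513); ω* = 2/1.02513 = 1.9510.
and ρ(B_{ω*}) = 1.9510 − 1 = 0.9510.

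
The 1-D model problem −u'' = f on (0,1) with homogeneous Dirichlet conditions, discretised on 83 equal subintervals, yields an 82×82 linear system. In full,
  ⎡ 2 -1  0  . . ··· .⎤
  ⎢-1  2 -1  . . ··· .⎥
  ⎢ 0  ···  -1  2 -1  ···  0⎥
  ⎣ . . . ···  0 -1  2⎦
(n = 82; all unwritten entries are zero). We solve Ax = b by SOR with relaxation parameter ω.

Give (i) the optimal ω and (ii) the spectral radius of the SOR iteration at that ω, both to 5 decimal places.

½·tridiag(1,0,1) at n=82: λ_k = cos(kπ/83); max |λ| at k=1 ⇒ ρ_J = cos(π/83) ≈ 0.99928.
√(1 − cos²(π/83)) = sin(π/83) ≈ 0.037841.
So ω* = 2/1.037841 = 1.92708 (Young).
At ω = 1.92708 every |λ(B_ω)| = ω−1, so ρ_SOR = 0.92708.

ω* = 1.92708, ρ_SOR = 0.92708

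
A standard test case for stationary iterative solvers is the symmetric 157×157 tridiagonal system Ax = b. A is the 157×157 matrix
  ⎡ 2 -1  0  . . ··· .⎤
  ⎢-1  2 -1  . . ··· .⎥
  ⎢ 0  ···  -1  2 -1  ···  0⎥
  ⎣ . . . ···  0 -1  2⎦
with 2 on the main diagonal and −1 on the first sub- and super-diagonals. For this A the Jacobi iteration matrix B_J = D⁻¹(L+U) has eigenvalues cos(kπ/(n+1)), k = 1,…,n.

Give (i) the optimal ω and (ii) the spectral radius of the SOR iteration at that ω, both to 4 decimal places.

ω* = 1.9610, ρ_SOR = 0.9610

ρ_J = max_k |cos(kπ/158)| = cos(π/158) = 0.9998
√(1 − cos²(π/158)) = sin(π/158) ≈ 0.01988.
[ω*] 2 ÷ (1 + 0.01988) = 2 ÷ 1.01988 = 1.9610.
[ρ_SOR] ω* − 1 = 0.9610.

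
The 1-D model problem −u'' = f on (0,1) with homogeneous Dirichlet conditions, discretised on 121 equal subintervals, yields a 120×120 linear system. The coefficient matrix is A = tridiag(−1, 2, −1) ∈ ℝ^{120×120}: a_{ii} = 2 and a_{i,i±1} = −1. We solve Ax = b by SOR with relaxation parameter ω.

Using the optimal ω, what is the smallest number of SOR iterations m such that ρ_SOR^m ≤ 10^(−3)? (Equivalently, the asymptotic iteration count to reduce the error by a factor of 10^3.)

m = 134

ρ_J = max_k |cos(kπ/121)| = cos(π/121) = 0.9996630
√(1−ρ_J²) = |sin(π/121)| = 0.0259607
ω* = 2/(1 + 0.0259607) = 2/1.0259607 = 1.9493924.
ρ(B_{ω*}) = ω*−1 = 0.9493924
For 3 digits: m = 3·ln10 / (−ln 0.9493924) = 6.90776/0.0519331 = 133.013; round up → m = 134.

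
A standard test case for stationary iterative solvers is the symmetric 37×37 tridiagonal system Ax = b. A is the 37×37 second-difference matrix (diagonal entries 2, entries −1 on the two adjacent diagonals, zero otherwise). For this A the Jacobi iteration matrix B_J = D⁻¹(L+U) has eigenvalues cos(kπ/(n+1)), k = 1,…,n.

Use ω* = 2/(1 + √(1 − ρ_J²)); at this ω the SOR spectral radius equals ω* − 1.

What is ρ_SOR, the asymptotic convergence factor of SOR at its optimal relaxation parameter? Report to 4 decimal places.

[ρ_J] n=37: ρ(B_J) = cos(π/(n+1)) = cos(π/38) = 0.9966.
√(1 − cos²(π/38)) = sin(π/38) ≈ 0.08258.
[ω*] 2 ÷ (1 + 0.08258) = 2 ÷ 1.08258 = 1.8474.
ρ(B_{ω*}) = ω*−1 = 0.8474

ρ_SOR = 0.8474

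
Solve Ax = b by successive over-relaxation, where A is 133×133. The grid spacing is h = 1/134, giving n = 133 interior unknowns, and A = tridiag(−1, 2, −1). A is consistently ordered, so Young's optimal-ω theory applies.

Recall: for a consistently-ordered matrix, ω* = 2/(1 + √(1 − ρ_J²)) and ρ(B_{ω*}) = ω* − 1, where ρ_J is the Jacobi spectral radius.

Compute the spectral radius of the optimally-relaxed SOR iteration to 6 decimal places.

ρ_SOR = 0.954189

½·tridiag(1,0,1) at n=133: λ_k = cos(kπ/134); max |λ| at k=1 ⇒ ρ_J = cos(π/134) ≈ 0.999725.
√(1−ρ_J²) = |sin(π/134)| = 0.0234426
Then 2/(1+√(1−ρ_J²)) = 2/(1+0.0234426); ω* = 2/1.0234426 = 1.954189.
At ω = 1.954189 every |λ(B_ω)| = ω−1, so ρ_SOR = 0.954189.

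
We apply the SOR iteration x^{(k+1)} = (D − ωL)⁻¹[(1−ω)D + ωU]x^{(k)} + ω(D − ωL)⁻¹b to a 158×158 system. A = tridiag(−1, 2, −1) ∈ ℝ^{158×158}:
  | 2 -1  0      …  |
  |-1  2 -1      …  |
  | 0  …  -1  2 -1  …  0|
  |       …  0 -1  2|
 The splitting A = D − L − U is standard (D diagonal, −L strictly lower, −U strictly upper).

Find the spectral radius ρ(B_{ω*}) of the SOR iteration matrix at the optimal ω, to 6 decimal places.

[ρ_J] n=158: ρ(B_J) = cos(π/(n+1)) = cos(π/159) = 0.999805.
√(1−ρ_J²) simplifies to sin(π/159) = 0.0197572.
So ω* = 2/1.0197572 = 1.961251 (Young).
and ρ(B_{ω*}) = 1.961251 − 1 = 0.961251.

ρ_SOR = 0.961251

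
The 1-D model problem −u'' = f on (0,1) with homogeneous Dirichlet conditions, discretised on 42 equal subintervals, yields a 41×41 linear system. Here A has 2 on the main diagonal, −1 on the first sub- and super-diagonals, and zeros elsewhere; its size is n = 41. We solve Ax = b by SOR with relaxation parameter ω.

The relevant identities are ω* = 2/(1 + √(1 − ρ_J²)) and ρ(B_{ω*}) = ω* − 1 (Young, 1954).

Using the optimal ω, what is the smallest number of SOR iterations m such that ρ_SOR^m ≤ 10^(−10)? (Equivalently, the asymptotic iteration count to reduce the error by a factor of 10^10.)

ρ_J = max_k |cos(kπ/42)| = cos(π/42) = 0.9972038
1 − cos²(π/42) = sin²(π/42) ⇒ √(1−ρ_J²) = sin(π/42) = 0.0747301.
So ω* = 2/1.0747301 = 1.8609323 (Young).
ρ_SOR = ω* − 1 ≈ 0.8609323.
(0.8609323)^m ≤ 10^{−10}  ⇒  m·ln(0.8609323) ≤ −10·ln10  ⇒  m ≥ 153.774  ⇒  m = 154

m = 154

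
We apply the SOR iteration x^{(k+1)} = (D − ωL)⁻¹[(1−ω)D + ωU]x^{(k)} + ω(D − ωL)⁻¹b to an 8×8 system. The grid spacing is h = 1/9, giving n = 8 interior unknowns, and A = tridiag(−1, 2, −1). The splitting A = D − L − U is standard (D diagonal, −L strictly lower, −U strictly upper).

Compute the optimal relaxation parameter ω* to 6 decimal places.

ω* = 1.490291

n=8: λ(B_J) = 1 − λ(A)/2 = cos(kπ/9); k=1 gives ρ_J = 0.939693.
√(1−ρ_J²) simplifies to sin(π/9) = 0.3420201.
ω* = 2/(1+0.3420201) = 1.490291
ρ(B_{ω*}) = ω*−1 = 0.490291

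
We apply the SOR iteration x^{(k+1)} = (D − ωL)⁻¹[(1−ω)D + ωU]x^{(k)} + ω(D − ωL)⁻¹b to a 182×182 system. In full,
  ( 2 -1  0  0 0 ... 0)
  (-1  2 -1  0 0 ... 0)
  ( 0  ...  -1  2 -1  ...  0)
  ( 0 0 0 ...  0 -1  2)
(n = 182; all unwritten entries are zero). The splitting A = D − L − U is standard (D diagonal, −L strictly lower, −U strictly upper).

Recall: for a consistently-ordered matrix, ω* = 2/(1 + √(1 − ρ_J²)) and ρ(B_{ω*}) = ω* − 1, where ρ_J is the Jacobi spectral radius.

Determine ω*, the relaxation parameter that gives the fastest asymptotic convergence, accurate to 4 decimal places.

[ρ_J] n=182: ρ(B_J) = cos(π/(n+1)) = cos(π/183) = 0.9999.
√(1−ρ_J²) simplifies to sin(π/183) = 0.01717.
ω* = 2 / (1 + 0.01717) = 2 / 1.01717 ≈ 1.9662.
ρ_SOR = ω* − 1 ≈ 0.9662.

ω* = 1.9662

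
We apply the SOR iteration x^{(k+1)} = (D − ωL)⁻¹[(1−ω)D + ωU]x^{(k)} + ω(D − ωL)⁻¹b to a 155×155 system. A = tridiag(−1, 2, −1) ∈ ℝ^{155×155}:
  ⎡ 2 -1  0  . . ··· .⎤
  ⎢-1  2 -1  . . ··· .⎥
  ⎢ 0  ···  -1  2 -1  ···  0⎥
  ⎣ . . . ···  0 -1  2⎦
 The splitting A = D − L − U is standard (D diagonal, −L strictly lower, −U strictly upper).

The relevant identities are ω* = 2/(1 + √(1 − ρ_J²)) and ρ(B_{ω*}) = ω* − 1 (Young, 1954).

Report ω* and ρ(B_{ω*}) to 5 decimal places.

ρ_J = max_k |cos(kπ/156)| = cos(π/156) = 0.99980
√(1 − cos²(π/156)) = sin(π/156) ≈ 0.020137.
ω* = 2/(1 + 0.020137) = 2/1.020137 = 1.96052.
and ρ(B_{ω*}) = 1.96052 − 1 = 0.96052.

ω* = 1.96052, ρ_SOR = 0.96052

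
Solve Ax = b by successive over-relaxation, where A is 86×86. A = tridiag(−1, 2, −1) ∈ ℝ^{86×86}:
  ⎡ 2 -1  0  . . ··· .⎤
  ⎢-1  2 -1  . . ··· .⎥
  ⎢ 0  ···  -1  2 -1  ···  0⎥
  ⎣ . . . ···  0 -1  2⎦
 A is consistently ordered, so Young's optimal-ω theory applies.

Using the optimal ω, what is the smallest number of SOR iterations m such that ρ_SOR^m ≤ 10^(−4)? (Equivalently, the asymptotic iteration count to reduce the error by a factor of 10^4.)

m = 128

B_J for the 86×86 system has eigenvalues cos(kπ/87); ρ_J = cos(π/87) = 0.9993481.
√(1−ρ_J²) = |sin(π/87)| = 0.0361024
[ω*] 2 ÷ (1 + 0.0361024) = 2 ÷ 1.0361024 = 1.9303111.
Hence ρ(B_{ω*}) = 1.9303111 − 1 = 0.9303111.
Need (0.9303111)^m ≤ 10^(−4): m ≥ 4·ln10/|ln 0.9303111| = 9.21034/0.0722362 = 127.503 ⇒ m = 128.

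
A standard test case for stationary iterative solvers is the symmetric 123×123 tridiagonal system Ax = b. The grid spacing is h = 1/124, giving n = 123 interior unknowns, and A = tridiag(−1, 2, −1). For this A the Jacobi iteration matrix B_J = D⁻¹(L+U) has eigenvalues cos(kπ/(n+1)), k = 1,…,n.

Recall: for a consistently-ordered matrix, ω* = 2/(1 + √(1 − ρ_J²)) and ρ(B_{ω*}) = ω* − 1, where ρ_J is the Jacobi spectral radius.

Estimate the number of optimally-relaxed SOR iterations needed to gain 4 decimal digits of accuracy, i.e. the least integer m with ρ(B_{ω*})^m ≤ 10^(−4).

m = 182

spectrum of D⁻¹(L+U) = {cos(kπ/124) : 1≤k≤123}; ρ_J = cos(π/124) = 0.9996791.
√(1−ρ_J²) = |sin(π/124)| = 0.0253327
Then 2/(1+√(1−ρ_J²)) = 2/(1+0.0253327); ω* = 2/1.0253327 = 1.9505864.
ρ_SOR = ω* − 1 = 1.9505864 − 1 = 0.9505864.
4·ln10 = 9.21034; −ln(0.9505864) = 0.0506762; m = ⌈9.21034/0.0506762⌉ = ⌈181.749⌉ = 182.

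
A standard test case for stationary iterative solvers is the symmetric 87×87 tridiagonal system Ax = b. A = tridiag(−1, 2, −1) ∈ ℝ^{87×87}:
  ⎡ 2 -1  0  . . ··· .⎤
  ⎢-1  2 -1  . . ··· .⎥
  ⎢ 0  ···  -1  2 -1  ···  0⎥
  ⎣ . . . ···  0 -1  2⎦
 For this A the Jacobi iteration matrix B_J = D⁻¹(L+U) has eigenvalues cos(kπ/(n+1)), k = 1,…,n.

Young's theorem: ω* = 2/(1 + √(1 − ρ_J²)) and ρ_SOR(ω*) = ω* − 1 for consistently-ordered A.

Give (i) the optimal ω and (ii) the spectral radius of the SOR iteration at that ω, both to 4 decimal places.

ω* = 1.9311, ρ_SOR = 0.9311

ρ_J = max_k |cos(kπ/88)| = cos(π/88) = 0.9994
√(1 − cos²(π/88)) = sin(π/88) ≈ 0.03569.
ω* = 2/(1+0.03569) = 1.9311
ρ_SOR = ω* − 1 = 1.9311 − 1 = 0.9311.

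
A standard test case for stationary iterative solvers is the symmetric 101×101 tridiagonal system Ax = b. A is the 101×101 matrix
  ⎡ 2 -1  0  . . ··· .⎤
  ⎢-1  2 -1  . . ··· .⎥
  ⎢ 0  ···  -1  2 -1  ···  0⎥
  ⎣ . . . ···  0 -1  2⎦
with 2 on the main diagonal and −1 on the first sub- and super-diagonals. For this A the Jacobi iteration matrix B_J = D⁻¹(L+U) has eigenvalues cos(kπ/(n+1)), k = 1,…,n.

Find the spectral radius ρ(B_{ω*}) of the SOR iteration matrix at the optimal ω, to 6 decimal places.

spectrum of D⁻¹(L+U) = {cos(kπ/102) : 1≤k≤101}; ρ_J = cos(π/102) = 0.999526.
√(1−ρ_J²) simplifies to sin(π/102) = 0.0307951.
ω* = 2 / (1 + 0.0307951) = 2 / 1.0307951 ≈ 1.940250.
Hence ρ(B_{ω*}) = 1.940250 − 1 = 0.940250.

ρ_SOR = 0.940250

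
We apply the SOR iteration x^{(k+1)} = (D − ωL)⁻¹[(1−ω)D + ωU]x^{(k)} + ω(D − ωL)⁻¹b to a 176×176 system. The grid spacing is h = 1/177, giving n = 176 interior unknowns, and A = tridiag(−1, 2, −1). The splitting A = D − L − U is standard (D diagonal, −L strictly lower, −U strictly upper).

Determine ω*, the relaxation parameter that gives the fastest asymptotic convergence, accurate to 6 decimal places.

With n=176, ρ(Jacobi) = cos(π/177) = 0.999842.
√(1−ρ_J²) = |sin(π/177)| = 0.0177482
ω* = 2 / (1 + 0.0177482) = 2 / 1.0177482 ≈ 1.965123.
ρ_SOR = ω* − 1 ≈ 0.965123.

ω* = 1.965123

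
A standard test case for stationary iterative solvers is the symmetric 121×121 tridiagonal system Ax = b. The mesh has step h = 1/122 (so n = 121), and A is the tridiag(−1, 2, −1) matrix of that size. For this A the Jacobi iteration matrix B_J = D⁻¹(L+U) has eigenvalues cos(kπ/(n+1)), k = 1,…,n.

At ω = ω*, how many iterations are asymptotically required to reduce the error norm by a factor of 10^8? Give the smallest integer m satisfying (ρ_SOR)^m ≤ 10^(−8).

m = 358

½·tridiag(1,0,1) at n=121: λ_k = cos(kπ/122); max |λ| at k=1 ⇒ ρ_J = cos(π/122) ≈ 0.9996685.
√(1 − cos²(π/122)) = sin(π/122) ≈ 0.0257479.
ω* = 2/(1 + 0.0257479) = 2/1.0257479 = 1.9497968.
[ρ_SOR] ω* − 1 = 0.9497968.
Need (0.9497968)^m ≤ 10^(−8): m ≥ 8·ln10/|ln 0.9497968| = 18.4207/0.0515072 = 357.633 ⇒ m = 358.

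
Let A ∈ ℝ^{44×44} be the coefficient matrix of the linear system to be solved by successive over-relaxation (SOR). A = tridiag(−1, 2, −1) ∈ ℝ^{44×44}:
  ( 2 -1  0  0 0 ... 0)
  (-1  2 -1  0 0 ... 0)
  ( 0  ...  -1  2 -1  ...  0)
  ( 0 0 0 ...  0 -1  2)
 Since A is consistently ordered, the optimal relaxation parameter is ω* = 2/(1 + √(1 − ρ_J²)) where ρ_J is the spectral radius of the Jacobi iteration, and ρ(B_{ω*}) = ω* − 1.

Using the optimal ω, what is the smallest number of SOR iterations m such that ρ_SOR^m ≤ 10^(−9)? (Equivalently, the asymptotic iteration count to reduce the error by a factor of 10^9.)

n=44: λ(B_J) = 1 − λ(A)/2 = cos(kπ/45); k=1 gives ρ_J = 0.9975641.
root = sin(π/45) = 0.0697565  (since 1−cos² = sin²).
Young: ω* = 2/(1+√(1−ρ_J²)) = 2/(1+0.0697565) = 2/1.0697565 = 1.8695843.
At ω = 1.8695843 every |λ(B_ω)| = ω−1, so ρ_SOR = 0.8695843.
For 9 digits: m = 9·ln10 / (−ln 0.8695843) = 20.7233/0.13974 = 148.299; round up → m = 149.

m = 149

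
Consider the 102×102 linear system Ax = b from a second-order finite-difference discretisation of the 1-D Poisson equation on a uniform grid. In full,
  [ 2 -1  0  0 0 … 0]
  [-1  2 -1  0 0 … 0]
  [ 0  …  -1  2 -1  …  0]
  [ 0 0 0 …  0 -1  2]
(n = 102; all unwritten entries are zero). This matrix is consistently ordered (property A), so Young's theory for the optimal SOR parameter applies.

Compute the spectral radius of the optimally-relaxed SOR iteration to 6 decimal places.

ρ_SOR = 0.940813

½·tridiag(1,0,1) at n=102: λ_k = cos(kπ/103); max |λ| at k=1 ⇒ ρ_J = cos(π/103) ≈ 0.999535.
1 − cos²(π/103) = sin²(π/103) ⇒ √(1−ρ_J²) = sin(π/103) = 0.0304962.
Then 2/(1+√(1−ρ_J²)) = 2/(1+0.0304962); ω* = 2/1.0304962 = 1.940813.
ρ(B_{ω*}) = ω*−1 = 0.940813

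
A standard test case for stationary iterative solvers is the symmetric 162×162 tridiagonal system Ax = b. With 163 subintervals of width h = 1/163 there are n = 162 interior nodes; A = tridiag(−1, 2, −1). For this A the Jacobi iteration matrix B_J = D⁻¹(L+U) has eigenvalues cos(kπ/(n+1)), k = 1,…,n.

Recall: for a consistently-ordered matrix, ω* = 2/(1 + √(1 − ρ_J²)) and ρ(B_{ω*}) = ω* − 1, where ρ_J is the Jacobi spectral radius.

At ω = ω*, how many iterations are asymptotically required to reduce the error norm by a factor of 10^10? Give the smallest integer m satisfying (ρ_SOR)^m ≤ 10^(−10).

m = 598

ρ_J = max_k |cos(kπ/163)| = cos(π/163) = 0.9998143
√(1−ρ_J²) = |sin(π/163)| = 0.0192724
Then 2/(1+√(1−ρ_J²)) = 2/(1+0.0192724); ω* = 2/1.0192724 = 1.9621840.
Hence ρ(B_{ω*}) = 1.9621840 − 1 = 0.9621840.
10·ln10 = 23.0259; −ln(0.9621840) = 0.0385496; m = ⌈23.0259/0.0385496⌉ = ⌈597.306⌉ = 598.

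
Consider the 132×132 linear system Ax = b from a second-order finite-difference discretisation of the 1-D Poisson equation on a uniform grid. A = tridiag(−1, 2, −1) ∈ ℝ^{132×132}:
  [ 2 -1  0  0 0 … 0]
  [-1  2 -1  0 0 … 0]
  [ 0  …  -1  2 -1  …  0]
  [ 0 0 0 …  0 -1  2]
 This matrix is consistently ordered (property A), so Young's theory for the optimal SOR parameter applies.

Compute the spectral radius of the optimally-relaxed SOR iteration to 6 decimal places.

ρ_SOR = 0.953852

n=132: λ(B_J) = 1 − λ(A)/2 = cos(kπ/133); k=1 gives ρ_J = 0.999721.
√(1 − cos²(π/133)) = sin(π/133) ≈ 0.0236188.
So ω* = 2/1.0236188 = 1.953852 (Young).
ρ_SOR = ω* − 1 ≈ 0.953852.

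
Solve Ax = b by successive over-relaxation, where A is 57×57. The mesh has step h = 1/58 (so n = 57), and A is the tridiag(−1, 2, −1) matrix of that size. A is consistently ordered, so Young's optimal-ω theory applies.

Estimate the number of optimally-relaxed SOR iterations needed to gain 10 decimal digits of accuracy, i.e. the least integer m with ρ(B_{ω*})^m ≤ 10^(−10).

m = 213

B_J for the 57×57 system has eigenvalues cos(kπ/58); ρ_J = cos(π/58) = 0.9985334.
√(1−ρ_J²) simplifies to sin(π/58) = 0.0541389.
[ω*] 2 ÷ (1 + 0.0541389) = 2 ÷ 1.0541389 = 1.8972832.
ρ_SOR = ω* − 1 = 1.8972832 − 1 = 0.8972832.
m ≥ 10·ln10 / (−ln 0.8972832) = 212.447; smallest integer m = 213.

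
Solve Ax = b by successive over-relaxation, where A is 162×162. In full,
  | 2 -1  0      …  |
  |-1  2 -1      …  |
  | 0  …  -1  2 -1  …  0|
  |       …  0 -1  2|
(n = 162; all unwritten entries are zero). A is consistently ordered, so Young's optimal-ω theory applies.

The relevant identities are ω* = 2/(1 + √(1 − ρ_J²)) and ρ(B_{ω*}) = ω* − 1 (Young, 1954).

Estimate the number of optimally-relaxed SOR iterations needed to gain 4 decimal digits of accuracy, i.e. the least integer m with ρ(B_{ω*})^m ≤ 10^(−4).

m = 239

[ρ_J] n=162: ρ(B_J) = cos(π/(n+1)) = cos(π/163) = 0.9998143.
√(1 − cos²(π/163)) = sin(π/163) ≈ 0.0192724.
[ω*] 2 ÷ (1 + 0.0192724) = 2 ÷ 1.0192724 = 1.9621840.
ρ_SOR = ω* − 1 = 1.9621840 − 1 = 0.9621840.
m ≥ 4·ln10 / (−ln 0.9621840) = 238.922; smallest integer m = 239.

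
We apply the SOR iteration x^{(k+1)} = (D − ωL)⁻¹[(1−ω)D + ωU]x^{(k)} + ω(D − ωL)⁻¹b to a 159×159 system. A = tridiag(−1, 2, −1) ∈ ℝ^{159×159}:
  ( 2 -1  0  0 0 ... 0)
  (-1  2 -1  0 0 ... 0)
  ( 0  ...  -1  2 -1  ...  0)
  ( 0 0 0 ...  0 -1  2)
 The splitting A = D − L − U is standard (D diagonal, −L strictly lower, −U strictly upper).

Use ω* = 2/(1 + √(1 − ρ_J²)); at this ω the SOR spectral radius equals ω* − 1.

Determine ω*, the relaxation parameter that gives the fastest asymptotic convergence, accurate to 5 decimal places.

B_J for the 159×159 system has eigenvalues cos(kπ/160); ρ_J = cos(π/160) = 0.99981.
√(1−ρ_J²) simplifies to sin(π/160) = 0.019634.
Then 2/(1+√(1−ρ_J²)) = 2/(1+0.019634); ω* = 2/1.019634 = 1.96149.
ρ(B_{ω*}) = ω*−1 = 0.96149

ω* = 1.96149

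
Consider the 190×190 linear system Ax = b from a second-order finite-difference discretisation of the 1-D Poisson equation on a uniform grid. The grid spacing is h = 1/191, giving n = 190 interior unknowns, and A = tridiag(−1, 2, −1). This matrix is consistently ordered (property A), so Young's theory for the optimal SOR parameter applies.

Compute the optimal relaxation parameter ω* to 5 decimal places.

ω* = 1.96764

ρ_J = max_k |cos(kπ/191)| = cos(π/191) = 0.99986
1 − cos²(π/191) = sin²(π/191) ⇒ √(1−ρ_J²) = sin(π/191) = 0.016447.
ω* = 2/(1 + 0.016447) = 2/1.016447 = 1.96764.
Hence ρ(B_{ω*}) = 1.96764 − 1 = 0.96764.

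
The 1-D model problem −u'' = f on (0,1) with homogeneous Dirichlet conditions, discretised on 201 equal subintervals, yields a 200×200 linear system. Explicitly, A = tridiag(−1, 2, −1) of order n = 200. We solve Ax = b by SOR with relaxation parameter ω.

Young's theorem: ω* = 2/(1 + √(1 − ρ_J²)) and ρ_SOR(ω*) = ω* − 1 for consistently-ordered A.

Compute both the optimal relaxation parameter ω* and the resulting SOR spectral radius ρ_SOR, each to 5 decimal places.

ω* = 1.96922, ρ_SOR = 0.96922

spectrum of D⁻¹(L+U) = {cos(kπ/201) : 1≤k≤200}; ρ_J = cos(π/201) = 0.99988.
√(1−ρ_J²) = |sin(π/201)| = 0.015629
[ω*] 2 ÷ (1 + 0.015629) = 2 ÷ 1.015629 = 1.96922.
[ρ_SOR] ω* − 1 = 0.96922.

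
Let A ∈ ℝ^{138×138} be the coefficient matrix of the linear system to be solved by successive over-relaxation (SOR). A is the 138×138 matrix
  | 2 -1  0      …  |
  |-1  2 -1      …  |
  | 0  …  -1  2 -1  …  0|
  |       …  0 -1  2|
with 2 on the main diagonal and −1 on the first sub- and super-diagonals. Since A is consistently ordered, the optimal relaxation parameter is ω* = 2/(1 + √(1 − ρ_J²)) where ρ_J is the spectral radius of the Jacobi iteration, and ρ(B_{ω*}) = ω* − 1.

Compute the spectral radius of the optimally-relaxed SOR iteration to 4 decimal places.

ρ_SOR = 0.9558

[ρ_J] n=138: ρ(B_J) = cos(π/(n+1)) = cos(π/139) = 0.9997.
√(1 − cos²(π/139)) = sin(π/139) ≈ 0.02260.
ω* = 2 / (1 + 0.02260) = 2 / 1.02260 ≈ 1.9558.
At ω = 1.9558 every |λ(B_ω)| = ω−1, so ρ_SOR = 0.9558.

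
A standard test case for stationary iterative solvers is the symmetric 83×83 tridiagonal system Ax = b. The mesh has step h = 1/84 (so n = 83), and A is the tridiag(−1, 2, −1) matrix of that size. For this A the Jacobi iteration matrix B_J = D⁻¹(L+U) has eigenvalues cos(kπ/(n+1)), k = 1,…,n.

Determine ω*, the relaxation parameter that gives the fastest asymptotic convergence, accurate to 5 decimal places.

ρ_J = max_k |cos(kπ/84)| = cos(π/84) = 0.99930
√(1−ρ_J²) = |sin(π/84)| = 0.037391
Young: ω* = 2/(1+√(1−ρ_J²)) = 2/(1+0.037391) = 2/1.037391 = 1.92791.
and ρ(B_{ω*}) = 1.92791 − 1 = 0.92791.

ω* = 1.92791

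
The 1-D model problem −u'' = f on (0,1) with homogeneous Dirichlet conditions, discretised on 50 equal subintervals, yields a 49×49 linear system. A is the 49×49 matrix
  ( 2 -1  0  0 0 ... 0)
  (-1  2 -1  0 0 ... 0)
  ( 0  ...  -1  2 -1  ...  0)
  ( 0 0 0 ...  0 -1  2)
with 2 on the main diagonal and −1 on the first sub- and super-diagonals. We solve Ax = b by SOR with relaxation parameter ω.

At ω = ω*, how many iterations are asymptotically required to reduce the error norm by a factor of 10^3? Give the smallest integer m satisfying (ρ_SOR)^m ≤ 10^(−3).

B_J for the 49×49 system has eigenvalues cos(kπ/50); ρ_J = cos(π/50) = 0.9980267.
√(1 − cos²(π/50)) = sin(π/50) ≈ 0.0627905.
Then 2/(1+√(1−ρ_J²)) = 2/(1+0.0627905); ω* = 2/1.0627905 = 1.8818384.
and ρ(B_{ω*}) = 1.8818384 − 1 = 0.8818384.
ρ_SOR^m ≤ 10^(−3) ⇔ m ≥ 3·ln10/(−ln 0.8818384) = 6.90776/0.125746 = 54.934; m = ⌈54.934⌉ = 55.

m = 55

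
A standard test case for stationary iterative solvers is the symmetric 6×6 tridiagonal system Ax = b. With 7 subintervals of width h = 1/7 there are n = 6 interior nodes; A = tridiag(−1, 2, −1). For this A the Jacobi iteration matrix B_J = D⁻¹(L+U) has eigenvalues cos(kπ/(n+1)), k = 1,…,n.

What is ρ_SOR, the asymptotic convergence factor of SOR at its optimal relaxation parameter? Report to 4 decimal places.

ρ_SOR = 0.3948

With n=6, ρ(Jacobi) = cos(π/7) = 0.9010.
√(1 − cos²(π/7)) = sin(π/7) ≈ 0.43388.
ω* = 2/(1 + 0.43388) = 2/1.43388 = 1.3948.
At ω = 1.3948 every |λ(B_ω)| = ω−1, so ρ_SOR = 0.3948.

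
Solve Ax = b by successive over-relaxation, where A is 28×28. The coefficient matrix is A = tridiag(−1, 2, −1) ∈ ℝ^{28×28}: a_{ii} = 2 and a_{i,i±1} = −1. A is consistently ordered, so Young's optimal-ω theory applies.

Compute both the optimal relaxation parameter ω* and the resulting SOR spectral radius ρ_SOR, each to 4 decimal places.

ω* = 1.8049, ρ_SOR = 0.8049

n=28: λ(B_J) = 1 − λ(A)/2 = cos(kπ/29); k=1 gives ρ_J = 0.9941.
√(1 − cos²(π/29)) = sin(π/29) ≈ 0.10812.
Young: ω* = 2/(1+√(1−ρ_J²)) = 2/(1+0.10812) = 2/1.10812 = 1.8049.
At ω = 1.8049 every |λ(B_ω)| = ω−1, so ρ_SOR = 0.8049.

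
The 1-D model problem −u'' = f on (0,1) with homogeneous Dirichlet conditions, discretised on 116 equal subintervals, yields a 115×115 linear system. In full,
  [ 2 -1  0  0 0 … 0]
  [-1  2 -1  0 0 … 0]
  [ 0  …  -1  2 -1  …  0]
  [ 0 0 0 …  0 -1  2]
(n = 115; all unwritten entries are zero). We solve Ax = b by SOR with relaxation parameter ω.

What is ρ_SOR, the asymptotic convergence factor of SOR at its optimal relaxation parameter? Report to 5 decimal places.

ρ_SOR = 0.94727

n=115: λ(B_J) = 1 − λ(A)/2 = cos(kπ/116); k=1 gives ρ_J = 0.99963.
√(1 − cos²(π/116)) = sin(π/116) ≈ 0.027079.
ω* = 2/(1+0.027079) = 1.94727
[ρ_SOR] ω* − 1 = 0.94727.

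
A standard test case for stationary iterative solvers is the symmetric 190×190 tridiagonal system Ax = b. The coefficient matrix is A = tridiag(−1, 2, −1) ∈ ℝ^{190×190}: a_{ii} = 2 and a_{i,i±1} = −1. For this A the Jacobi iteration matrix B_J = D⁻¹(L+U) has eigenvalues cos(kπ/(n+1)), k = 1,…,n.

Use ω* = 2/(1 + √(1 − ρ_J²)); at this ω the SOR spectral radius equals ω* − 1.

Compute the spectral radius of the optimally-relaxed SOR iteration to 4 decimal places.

ρ_SOR = 0.9676

B_J for the 190×190 system has eigenvalues cos(kπ/191); ρ_J = cos(π/191) = 0.9999.
√(1 − cos²(π/191)) = sin(π/191) ≈ 0.01645.
ω* = 2/(1+0.01645) = 1.9676
ρ(B_{ω*}) = ω*−1 = 0.9676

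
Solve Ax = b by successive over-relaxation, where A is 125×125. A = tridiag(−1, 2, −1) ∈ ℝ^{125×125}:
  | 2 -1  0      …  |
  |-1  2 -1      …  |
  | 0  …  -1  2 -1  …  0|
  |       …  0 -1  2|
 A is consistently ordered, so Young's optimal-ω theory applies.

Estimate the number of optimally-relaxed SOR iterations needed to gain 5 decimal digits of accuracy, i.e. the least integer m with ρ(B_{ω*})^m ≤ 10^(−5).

m = 231

With n=125, ρ(Jacobi) = cos(π/126) = 0.9996892.
√(1−ρ_J²) simplifies to sin(π/126) = 0.0249307.
ω* = 2 / (1 + 0.0249307) = 2 / 1.0249307 ≈ 1.9513514.
At ω = 1.9513514 every |λ(B_ω)| = ω−1, so ρ_SOR = 0.9513514.
5·ln10 = 11.5129; −ln(0.9513514) = 0.0498718; m = ⌈11.5129/0.0498718⌉ = ⌈230.850⌉ = 231.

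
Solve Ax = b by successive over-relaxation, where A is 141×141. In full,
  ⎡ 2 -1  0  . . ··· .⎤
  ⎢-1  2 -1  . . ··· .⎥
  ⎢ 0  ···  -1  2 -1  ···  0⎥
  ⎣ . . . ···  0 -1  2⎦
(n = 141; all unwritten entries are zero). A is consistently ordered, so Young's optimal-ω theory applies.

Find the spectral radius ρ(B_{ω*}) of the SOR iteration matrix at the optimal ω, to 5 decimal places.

ρ_SOR = 0.95671

[ρ_J] n=141: ρ(B_J) = cos(π/(n+1)) = cos(π/142) = 0.99976.
√(1−ρ_J²) = |sin(π/142)| = 0.022122
[ω*] 2 ÷ (1 + 0.022122) = 2 ÷ 1.022122 = 1.95671.
and ρ(B_{ω*}) = 1.95671 − 1 = 0.95671.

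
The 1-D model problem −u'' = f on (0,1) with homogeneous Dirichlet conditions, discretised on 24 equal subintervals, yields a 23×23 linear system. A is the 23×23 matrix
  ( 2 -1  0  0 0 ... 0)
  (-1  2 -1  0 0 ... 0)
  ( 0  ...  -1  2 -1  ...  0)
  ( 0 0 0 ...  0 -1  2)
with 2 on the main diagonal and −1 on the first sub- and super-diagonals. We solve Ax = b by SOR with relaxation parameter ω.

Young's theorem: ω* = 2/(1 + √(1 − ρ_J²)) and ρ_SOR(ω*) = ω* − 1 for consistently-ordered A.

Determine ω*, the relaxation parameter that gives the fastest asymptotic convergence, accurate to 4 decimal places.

ρ_J = max_k |cos(kπ/24)| = cos(π/24) = 0.9914
root = sin(π/24) = 0.13053  (since 1−cos² = sin²).
ω* = 2/(1 + 0.13053) = 2/1.13053 = 1.7691.
ρ(B_{ω*}) = ω*−1 = 0.7691

ω* = 1.7691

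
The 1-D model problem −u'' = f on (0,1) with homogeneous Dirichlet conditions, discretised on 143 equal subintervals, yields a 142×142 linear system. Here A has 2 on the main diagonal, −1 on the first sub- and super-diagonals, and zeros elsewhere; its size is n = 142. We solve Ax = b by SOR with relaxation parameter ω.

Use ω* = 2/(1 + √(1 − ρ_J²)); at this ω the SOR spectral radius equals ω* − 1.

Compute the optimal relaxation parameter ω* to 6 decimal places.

B_J for the 142×142 system has eigenvalues cos(kπ/143); ρ_J = cos(π/143) = 0.999759.
√(1−ρ_J²) = |sin(π/143)| = 0.0219674
[ω*] 2 ÷ (1 + 0.0219674) = 2 ÷ 1.0219674 = 1.957010.
[ρ_SOR] ω* − 1 = 0.957010.

ω* = 1.957010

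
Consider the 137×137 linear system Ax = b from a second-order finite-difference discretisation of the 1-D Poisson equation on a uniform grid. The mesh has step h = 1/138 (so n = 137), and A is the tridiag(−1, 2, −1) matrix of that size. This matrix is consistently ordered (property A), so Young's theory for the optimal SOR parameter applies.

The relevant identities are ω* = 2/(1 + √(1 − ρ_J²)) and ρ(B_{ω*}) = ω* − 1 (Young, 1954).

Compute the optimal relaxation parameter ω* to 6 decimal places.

ω* = 1.955487

With n=137, ρ(Jacobi) = cos(π/138) = 0.999741.
√(1−ρ_J²) = |sin(π/138)| = 0.0227632
ω* = 2/(1 + 0.0227632) = 2/1.0227632 = 1.955487.
ρ_SOR = ω* − 1 = 1.955487 − 1 = 0.955487.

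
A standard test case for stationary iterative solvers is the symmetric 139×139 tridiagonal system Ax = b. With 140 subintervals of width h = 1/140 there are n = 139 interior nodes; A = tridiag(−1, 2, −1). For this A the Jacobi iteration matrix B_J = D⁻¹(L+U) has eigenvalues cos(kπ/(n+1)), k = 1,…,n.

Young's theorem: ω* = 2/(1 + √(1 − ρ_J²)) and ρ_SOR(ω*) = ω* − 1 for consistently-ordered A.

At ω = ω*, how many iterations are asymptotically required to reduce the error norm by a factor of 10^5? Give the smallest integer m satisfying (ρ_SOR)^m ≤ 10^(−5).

m = 257

With n=139, ρ(Jacobi) = cos(π/140) = 0.9997482.
√(1−ρ_J²) = |sin(π/140)| = 0.0224381
ω* = 2/(1+0.0224381) = 1.9561086
ρ_SOR = ω* − 1 = 1.9561086 − 1 = 0.9561086.
ρ_SOR^m ≤ 10^(−5) ⇔ m ≥ 5·ln10/(−ln 0.9561086) = 11.5129/0.0448838 = 256.505; m = ⌈256.505⌉ = 257.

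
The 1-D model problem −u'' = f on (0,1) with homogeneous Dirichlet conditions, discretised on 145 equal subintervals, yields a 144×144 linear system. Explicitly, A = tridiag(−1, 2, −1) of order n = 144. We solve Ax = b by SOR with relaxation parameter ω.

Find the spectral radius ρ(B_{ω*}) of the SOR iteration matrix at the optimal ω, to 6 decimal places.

½·tridiag(1,0,1) at n=144: λ_k = cos(kπ/145); max |λ| at k=1 ⇒ ρ_J = cos(π/145) ≈ 0.999765.
root = sin(π/145) = 0.0216645  (since 1−cos² = sin²).
So ω* = 2/1.0216645 = 1.957590 (Young).
ρ_SOR = ω* − 1 = 1.957590 − 1 = 0.957590.

ρ_SOR = 0.957590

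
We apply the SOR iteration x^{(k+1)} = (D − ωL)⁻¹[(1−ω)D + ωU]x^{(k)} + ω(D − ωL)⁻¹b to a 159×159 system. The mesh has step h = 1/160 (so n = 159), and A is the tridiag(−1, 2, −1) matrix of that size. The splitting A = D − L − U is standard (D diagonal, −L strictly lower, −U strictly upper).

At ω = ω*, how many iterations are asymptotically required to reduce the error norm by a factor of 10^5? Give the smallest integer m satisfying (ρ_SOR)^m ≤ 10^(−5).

[ρ_J] n=159: ρ(B_J) = cos(π/(n+1)) = cos(π/160) = 0.9998072.
√(1−ρ_J²) = |sin(π/160)| = 0.0196337
ω* = 2/(1 + 0.0196337) = 2/1.0196337 = 1.9614887.
[ρ_SOR] ω* − 1 = 0.9614887.
5·ln10 = 11.5129; −ln(0.9614887) = 0.0392725; m = ⌈11.5129/0.0392725⌉ = ⌈293.154⌉ = 294.

m = 294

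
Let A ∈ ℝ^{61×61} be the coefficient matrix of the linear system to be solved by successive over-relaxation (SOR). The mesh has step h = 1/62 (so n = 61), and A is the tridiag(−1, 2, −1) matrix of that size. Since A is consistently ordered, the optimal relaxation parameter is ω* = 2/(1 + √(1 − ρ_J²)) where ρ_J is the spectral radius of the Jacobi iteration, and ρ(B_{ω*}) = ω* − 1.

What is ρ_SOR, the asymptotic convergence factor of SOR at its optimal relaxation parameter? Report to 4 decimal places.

ρ_SOR = 0.9036

spectrum of D⁻¹(L+U) = {cos(kπ/62) : 1≤k≤61}; ρ_J = cos(π/62) = 0.9987.
√(1 − cos²(π/62)) = sin(π/62) ≈ 0.05065.
Young: ω* = 2/(1+√(1−ρ_J²)) = 2/(1+0.05065) = 2/1.05065 = 1.9036.
[ρ_SOR] ω* − 1 = 0.9036.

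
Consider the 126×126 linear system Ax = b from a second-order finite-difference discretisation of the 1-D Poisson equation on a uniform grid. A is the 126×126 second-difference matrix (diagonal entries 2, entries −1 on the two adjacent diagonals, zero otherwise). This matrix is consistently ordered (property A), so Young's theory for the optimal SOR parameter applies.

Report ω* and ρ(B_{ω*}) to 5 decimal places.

ω* = 1.95173, ρ_SOR = 0.95173

n=126: λ(B_J) = 1 − λ(A)/2 = cos(kπ/127); k=1 gives ρ_J = 0.99969.
1 − cos²(π/127) = sin²(π/127) ⇒ √(1−ρ_J²) = sin(π/127) = 0.024734.
ω* = 2 / (1 + 0.024734) = 2 / 1.024734 ≈ 1.95173.
Hence ρ(B_{ω*}) = 1.95173 − 1 = 0.95173.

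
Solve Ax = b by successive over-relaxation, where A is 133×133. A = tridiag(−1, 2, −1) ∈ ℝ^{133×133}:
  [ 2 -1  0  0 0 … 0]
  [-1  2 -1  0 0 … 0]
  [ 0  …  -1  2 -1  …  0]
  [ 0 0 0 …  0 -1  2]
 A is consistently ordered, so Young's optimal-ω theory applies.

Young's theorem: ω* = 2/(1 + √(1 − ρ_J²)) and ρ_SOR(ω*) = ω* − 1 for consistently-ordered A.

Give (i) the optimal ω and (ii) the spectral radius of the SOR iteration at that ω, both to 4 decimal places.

½·tridiag(1,0,1) at n=133: λ_k = cos(kπ/134); max |λ| at k=1 ⇒ ρ_J = cos(π/134) ≈ 0.9997.
√(1−ρ_J²) = |sin(π/134)| = 0.02344
So ω* = 2/1.02344 = 1.9542 (Young).
At ω = 1.9542 every |λ(B_ω)| = ω−1, so ρ_SOR = 0.9542.

ω* = 1.9542, ρ_SOR = 0.9542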